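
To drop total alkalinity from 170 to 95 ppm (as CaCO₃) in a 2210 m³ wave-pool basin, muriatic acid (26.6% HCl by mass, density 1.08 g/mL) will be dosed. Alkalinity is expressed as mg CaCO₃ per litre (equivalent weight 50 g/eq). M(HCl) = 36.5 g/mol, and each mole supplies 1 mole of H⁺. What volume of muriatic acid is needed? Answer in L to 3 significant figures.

421 L

Volume: 2210 m³ = 2,210,000 L.
Alkalinity to neutralize: (170 − 95) = 75 mg/L as CaCO₃ × 2,210,000 L = 165,800 g as CaCO₃.
Equivalents of H⁺ required: 165,800 ÷ 50 g/eq = 3315 eq = 3315 mol HCl.
Mass of HCl: 3315 × 36.5 = 121,000 g.
Mass of 26.6% solution: 121,000 / 0.266 = 454,900 g.
Volume: 454,900 g ÷ 1.08 g/mL = 421,200 mL.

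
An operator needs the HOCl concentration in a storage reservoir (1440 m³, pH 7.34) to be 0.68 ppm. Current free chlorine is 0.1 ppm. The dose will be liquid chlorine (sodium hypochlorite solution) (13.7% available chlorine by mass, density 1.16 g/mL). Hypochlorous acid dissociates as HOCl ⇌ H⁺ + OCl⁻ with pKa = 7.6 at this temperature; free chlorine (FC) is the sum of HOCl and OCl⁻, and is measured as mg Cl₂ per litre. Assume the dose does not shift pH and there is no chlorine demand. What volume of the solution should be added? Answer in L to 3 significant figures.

8.64 L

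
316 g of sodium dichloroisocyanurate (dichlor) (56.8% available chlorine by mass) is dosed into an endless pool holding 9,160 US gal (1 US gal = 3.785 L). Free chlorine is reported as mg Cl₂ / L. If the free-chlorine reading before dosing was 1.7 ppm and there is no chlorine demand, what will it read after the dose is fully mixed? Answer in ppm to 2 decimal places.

6.88 ppm

Volume: 9,160 US gal × 3.785 L/gal = 34,671 L.
Available chlorine delivered: 316 g × 0.568 = 179.5 g as Cl₂.
Concentration rise: 179.5 g / 34,671 L = 5.177 mg/L = 5.18 ppm.
Final FC: 1.7 + 5.18 = 6.88 ppm.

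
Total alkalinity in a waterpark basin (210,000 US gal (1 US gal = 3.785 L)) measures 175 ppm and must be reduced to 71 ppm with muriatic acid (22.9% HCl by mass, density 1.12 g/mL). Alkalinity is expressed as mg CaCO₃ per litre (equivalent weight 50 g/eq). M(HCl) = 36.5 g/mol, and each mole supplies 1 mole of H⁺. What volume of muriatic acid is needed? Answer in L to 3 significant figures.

235 L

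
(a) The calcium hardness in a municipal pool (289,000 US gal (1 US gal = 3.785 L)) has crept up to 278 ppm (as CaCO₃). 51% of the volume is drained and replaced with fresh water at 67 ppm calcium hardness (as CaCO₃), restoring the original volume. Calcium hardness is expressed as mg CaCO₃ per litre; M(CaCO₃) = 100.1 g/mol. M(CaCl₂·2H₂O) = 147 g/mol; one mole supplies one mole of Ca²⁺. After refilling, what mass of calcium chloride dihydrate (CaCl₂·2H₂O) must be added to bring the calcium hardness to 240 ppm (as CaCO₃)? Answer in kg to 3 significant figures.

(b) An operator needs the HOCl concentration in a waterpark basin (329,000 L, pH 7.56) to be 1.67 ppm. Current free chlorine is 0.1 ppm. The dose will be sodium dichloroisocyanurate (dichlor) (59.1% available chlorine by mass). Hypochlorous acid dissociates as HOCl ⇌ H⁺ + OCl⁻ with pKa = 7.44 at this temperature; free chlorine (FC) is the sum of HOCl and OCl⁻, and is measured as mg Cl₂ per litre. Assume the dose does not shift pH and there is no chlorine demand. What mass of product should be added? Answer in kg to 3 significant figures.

(a) 112 kg; (b) 2.10 kg

(a) Volume: 289,000 US gal × 3.785 L/gal = 1,093,865 L.
(a) After draining 51% and refilling: 278 × 0.49 + 67 × 0.51 = 170.39 ppm.
(a) Deficit to target: 240 − 170.39 = 69.61 mg/L.
(a) As CaCO₃: 69.61 mg/L × 1,093,865 L = 76,140 g; ÷ 100.1 = 760.7 mol Ca²⁺.
(a) Mass: 760.7 × 147 = 111,800 g.

(b) [OCl⁻]/[HOCl] = 10^(pH − pKa) = 10^(7.56 − 7.44) = 1.318; fraction as HOCl = 1/(1 + 1.318) = 0.4314.
(b) Free chlorine required for 1.67 ppm HOCl: 1.67 / 0.4314 = 3.871 ppm.
(b) FC to add: 3.871 − 0.1 = 3.771 mg/L as Cl₂.
(b) Cl₂ equivalent: 3.771 mg/L × 329,000 L = 1241 g.
(b) Product at 59.1% available Cl: 1241 / 0.591 = 2100 g.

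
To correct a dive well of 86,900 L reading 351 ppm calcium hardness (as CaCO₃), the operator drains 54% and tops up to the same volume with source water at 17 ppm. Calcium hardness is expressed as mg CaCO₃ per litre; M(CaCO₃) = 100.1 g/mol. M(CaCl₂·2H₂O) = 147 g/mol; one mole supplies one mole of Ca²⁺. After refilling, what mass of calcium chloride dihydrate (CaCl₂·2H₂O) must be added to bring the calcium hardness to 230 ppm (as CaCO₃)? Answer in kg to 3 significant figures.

7.58 kg

After draining 54% and refilling: 351 × 0.46 + 17 × 0.54 = 170.64 ppm.
Deficit to target: 230 − 170.64 = 59.36 mg/L.
As CaCO₃: 59.36 mg/L × 86,900 L = 5158 g; ÷ 100.1 = 51.53 mol Ca²⁺.
Mass: 51.53 × 147 = 7575 g.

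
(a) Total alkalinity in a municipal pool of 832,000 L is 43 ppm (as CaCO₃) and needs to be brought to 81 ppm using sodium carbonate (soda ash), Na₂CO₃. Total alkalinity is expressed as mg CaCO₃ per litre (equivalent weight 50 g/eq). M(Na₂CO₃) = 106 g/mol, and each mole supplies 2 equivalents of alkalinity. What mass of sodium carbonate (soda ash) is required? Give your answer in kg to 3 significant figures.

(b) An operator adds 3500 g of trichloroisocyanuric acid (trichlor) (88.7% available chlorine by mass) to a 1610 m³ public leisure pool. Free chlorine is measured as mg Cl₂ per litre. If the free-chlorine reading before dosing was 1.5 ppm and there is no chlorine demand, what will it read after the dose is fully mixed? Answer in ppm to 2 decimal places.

(a) 33.5 kg; (b) 3.43 ppm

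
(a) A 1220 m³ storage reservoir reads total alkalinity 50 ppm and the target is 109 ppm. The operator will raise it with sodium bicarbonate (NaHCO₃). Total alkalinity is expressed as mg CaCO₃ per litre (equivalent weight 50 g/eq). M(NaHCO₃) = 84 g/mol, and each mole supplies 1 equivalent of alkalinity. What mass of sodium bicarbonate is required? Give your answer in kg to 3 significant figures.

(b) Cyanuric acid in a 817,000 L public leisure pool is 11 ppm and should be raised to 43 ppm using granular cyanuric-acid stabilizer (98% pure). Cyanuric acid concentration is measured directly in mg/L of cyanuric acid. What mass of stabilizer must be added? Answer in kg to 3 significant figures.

(a) 121 kg; (b) 26.7 kg

(a) Volume: 1220 m³ = 1,220,000 L.
(a) Alkalinity to add: (109 − 50) = 59 mg/L as CaCO₃ × 1,220,000 L = 71,980 g as CaCO₃.
(a) Equivalents: 71,980 g ÷ 50 g/eq = 1440 eq.
(a) NaHCO₃ supplies 1 eq per mole → 1440 mol.
(a) Mass: 1440 mol × 84 g/mol = 120,900 g.

(b) CYA to add: (43 − 11) = 32 mg/L × 817,000 L = 26,140 g cyanuric acid.
(b) At 98% purity: 26,140 / 0.98 = 26,680 g product.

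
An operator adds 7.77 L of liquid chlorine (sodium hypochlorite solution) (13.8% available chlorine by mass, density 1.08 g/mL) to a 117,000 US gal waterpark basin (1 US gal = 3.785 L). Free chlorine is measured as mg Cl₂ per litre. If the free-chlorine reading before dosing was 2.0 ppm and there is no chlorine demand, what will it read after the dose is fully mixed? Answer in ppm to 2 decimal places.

4.62 ppm

Volume: 117,000 US gal × 3.785 L/gal = 442,845 L.
Mass of solution: 7.77 L × 1000 mL/L × 1.08 g/mL = 8392 g.
Available chlorine delivered: 8392 g × 0.138 = 1158 g as Cl₂.
Concentration rise: 1158 g / 442,845 L = 2.615 mg/L = 2.62 ppm.
Final FC: 2.0 + 2.62 = 4.62 ppm.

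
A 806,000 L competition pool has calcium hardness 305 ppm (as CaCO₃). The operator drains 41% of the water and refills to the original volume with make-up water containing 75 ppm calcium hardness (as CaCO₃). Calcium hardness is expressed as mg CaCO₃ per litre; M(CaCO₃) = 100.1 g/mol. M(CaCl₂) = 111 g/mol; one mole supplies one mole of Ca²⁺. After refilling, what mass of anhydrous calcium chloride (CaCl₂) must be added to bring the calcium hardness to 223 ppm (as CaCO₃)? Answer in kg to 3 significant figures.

11.0 kg

After draining 41% and refilling: 305 × 0.59 + 75 × 0.41 = 210.7 ppm.
Deficit to target: 223 − 210.7 = 12.3 mg/L.
As CaCO₃: 12.3 mg/L × 806,000 L = 9914 g; ÷ 100.1 = 99.04 mol Ca²⁺.
Mass: 99.04 × 111 = 10,990 g.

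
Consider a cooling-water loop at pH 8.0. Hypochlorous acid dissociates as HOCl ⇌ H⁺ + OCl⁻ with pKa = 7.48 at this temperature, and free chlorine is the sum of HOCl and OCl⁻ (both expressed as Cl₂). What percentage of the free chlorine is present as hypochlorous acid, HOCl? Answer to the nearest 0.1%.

[OCl⁻]/[HOCl] = 10^(pH − pKa) = 10^(8.0 − 7.48) = 10^0.52 = 3.311.
Fraction as HOCl = 1 / (1 + 3.311) = 0.2319.

23.2%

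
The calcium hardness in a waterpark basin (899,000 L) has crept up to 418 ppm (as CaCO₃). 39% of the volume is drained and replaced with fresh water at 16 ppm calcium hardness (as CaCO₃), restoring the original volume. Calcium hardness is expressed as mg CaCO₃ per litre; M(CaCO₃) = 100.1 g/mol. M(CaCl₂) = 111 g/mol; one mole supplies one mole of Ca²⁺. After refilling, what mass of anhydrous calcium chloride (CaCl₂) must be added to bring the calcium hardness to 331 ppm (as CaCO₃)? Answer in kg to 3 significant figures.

69.6 kg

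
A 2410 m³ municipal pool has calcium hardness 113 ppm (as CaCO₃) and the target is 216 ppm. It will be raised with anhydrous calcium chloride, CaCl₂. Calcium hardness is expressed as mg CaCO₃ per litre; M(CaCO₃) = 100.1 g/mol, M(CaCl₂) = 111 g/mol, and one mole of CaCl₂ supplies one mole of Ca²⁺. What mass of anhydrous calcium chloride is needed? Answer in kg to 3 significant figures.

Volume: 2410 m³ = 2,410,000 L.
Hardness to add: (216 − 113) = 103 mg/L as CaCO₃ × 2,410,000 L = 248,200 g as CaCO₃.
Moles of Ca²⁺ (1 mol Ca²⁺ ≡ 1 mol CaCO₃): 248,200 / 100.1 g/mol = 2480 mol.
Mass of CaCl₂: 2480 × 111 = 275,300 g.

275 kg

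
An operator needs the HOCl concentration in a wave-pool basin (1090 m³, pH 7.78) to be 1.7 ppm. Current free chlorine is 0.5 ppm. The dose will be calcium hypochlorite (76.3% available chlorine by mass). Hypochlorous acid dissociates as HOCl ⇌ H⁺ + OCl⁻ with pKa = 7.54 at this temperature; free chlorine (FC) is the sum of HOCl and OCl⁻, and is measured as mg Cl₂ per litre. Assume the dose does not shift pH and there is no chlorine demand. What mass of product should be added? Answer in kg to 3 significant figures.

5.93 kg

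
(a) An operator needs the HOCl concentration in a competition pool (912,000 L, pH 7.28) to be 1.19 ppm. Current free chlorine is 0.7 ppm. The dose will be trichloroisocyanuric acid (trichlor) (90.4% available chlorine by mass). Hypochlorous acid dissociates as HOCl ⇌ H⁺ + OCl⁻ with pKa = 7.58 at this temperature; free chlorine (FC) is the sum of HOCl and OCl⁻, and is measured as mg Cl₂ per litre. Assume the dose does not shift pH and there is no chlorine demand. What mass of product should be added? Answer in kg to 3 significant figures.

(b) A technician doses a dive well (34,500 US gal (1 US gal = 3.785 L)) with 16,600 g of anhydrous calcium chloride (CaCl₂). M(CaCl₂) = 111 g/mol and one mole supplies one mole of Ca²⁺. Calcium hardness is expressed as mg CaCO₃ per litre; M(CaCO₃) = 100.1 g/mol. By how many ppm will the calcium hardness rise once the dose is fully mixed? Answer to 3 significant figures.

(a) 1.10 kg; (b) 115 ppm

(a) [OCl⁻]/[HOCl] = 10^(pH − pKa) = 10^(7.28 − 7.58) = 0.5012; fraction as HOCl = 1/(1 + 0.5012) = 0.6661.
(a) Free chlorine required for 1.19 ppm HOCl: 1.19 / 0.6661 = 1.786 ppm.
(a) FC to add: 1.786 − 0.7 = 1.086 mg/L as Cl₂.
(a) Cl₂ equivalent: 1.086 mg/L × 912,000 L = 990.8 g.
(a) Product at 90.4% available Cl: 990.8 / 0.904 = 1096 g.

(b) Volume: 34,500 US gal × 3.785 L/gal = 130,582 L.
(b) Moles of Ca²⁺: 16,600 g ÷ 111 g/mol = 149.5 mol.
(b) As CaCO₃: 149.5 mol × 100.1 g/mol = 14,970 g.
(b) Rise: 14,970 g / 130,582 L × 1000 = 114.6 mg/L.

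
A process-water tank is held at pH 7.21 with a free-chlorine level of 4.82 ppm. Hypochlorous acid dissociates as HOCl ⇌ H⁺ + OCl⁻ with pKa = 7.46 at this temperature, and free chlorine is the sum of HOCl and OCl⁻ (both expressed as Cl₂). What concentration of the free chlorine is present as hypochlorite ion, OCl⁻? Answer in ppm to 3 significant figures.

[OCl⁻]/[HOCl] = 10^(pH − pKa) = 10^(7.21 − 7.46) = 10^-0.25 = 0.5623.
Fraction as HOCl = 1 / (1 + 0.5623) = 0.6401.
OCl⁻ = (1 − 0.6401) × 4.82 ppm = 1.735 ppm.

1.73 ppm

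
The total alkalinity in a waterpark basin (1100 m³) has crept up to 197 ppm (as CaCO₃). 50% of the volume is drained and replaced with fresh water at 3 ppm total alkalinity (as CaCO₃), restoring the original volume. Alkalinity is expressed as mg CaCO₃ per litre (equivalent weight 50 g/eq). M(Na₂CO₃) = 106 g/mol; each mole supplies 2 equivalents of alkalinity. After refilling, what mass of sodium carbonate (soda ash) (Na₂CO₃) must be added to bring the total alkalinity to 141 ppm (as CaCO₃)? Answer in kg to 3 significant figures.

47.8 kg

Volume: 1100 m³ = 1,100,000 L.
After draining 50% and refilling: 197 × 0.50 + 3 × 0.50 = 100 ppm.
Deficit to target: 141 − 100 = 41 mg/L.
As CaCO₃: 41 mg/L × 1,100,000 L = 45,100 g; ÷ 50 g/eq ÷ 2 = 451 mol Na₂CO₃.
Mass: 451 × 106 = 47,810 g.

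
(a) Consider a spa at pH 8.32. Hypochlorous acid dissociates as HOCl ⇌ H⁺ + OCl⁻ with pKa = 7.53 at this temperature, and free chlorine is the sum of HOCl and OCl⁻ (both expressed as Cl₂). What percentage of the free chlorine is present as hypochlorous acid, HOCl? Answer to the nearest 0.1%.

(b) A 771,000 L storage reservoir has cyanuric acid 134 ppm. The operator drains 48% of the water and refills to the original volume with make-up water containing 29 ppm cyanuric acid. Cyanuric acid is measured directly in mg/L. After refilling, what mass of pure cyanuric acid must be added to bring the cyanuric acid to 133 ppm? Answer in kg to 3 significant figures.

(a) [OCl⁻]/[HOCl] = 10^(pH − pKa) = 10^(8.32 − 7.53) = 10^0.79 = 6.166.
(a) Fraction as HOCl = 1 / (1 + 6.166) = 0.1395.

(b) After draining 48% and refilling: 134 × 0.52 + 29 × 0.48 = 83.6 ppm.
(b) Deficit to target: 133 − 83.6 = 49.4 mg/L.
(b) Mass: 49.4 mg/L × 771,000 L = 38,090 g cyanuric acid.

(a) 14.0%; (b) 38.1 kg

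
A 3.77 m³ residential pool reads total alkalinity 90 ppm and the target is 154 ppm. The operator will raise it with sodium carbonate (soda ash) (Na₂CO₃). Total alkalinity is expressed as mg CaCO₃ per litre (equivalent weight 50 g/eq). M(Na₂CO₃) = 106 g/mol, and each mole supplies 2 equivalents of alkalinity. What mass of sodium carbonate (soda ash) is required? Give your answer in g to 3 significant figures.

256 g

Volume: 3.77 m³ = 3,770 L.
Alkalinity to add: (154 − 90) = 64 mg/L as CaCO₃ × 3,770 L = 241.3 g as CaCO₃.
Equivalents: 241.3 g ÷ 50 g/eq = 4.826 eq.
Each mole of Na₂CO₃ supplies 2 eq, so 4.826 / 2 = 2.413 mol.
Mass: 2.413 mol × 106 g/mol = 255.8 g.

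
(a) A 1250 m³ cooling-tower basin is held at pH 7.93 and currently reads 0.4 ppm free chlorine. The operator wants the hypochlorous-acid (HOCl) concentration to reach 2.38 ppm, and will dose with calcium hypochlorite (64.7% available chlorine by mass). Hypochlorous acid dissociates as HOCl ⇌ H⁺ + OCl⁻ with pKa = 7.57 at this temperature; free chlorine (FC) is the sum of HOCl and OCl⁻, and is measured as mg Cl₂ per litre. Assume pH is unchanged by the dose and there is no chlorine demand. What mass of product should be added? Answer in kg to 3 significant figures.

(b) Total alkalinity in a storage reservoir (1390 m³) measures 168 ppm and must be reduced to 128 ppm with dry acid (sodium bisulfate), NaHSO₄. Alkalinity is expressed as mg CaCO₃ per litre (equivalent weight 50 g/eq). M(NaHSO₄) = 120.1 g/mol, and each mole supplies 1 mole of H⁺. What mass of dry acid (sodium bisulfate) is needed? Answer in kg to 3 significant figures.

(a) 14.4 kg; (b) 134 kg

(a) Volume: 1250 m³ = 1,250,000 L.
(a) [OCl⁻]/[HOCl] = 10^(pH − pKa) = 10^(7.93 − 7.57) = 2.291; fraction as HOCl = 1/(1 + 2.291) = 0.3039.
(a) Free chlorine required for 2.38 ppm HOCl: 2.38 / 0.3039 = 7.832 ppm.
(a) FC to add: 7.832 − 0.4 = 7.432 mg/L as Cl₂.
(a) Cl₂ equivalent: 7.432 mg/L × 1,250,000 L = 9290 g.
(a) Product at 64.7% available Cl: 9290 / 0.647 = 14,360 g.

(b) Volume: 1390 m³ = 1,390,000 L.
(b) Alkalinity to neutralize: (168 − 128) = 40 mg/L as CaCO₃ × 1,390,000 L = 55,600 g as CaCO₃.
(b) Equivalents of H⁺ required: 55,600 ÷ 50 g/eq = 1112 eq = 1112 mol NaHSO₄.
(b) Mass of NaHSO₄: 1112 × 120.1 = 133,600 g.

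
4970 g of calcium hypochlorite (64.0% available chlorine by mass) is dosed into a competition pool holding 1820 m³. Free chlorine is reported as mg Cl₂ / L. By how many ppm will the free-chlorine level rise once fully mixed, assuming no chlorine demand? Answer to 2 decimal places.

Volume: 1820 m³ = 1,820,000 L.
Available chlorine delivered: 4970 g × 0.64 = 3181 g as Cl₂.
Concentration rise: 3181 g / 1,820,000 L = 1.748 mg/L = 1.75 ppm.

1.75 ppm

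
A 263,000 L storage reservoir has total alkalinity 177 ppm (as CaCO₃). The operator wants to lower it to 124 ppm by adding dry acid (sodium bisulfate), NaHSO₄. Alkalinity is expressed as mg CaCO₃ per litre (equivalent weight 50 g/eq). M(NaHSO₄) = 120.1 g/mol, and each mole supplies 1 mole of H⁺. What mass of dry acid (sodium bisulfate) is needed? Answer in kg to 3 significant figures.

33.5 kg

Alkalinity to neutralize: (177 − 124) = 53 mg/L as CaCO₃ × 263,000 L = 13,940 g as CaCO₃.
Equivalents of H⁺ required: 13,940 ÷ 50 g/eq = 278.8 eq = 278.8 mol NaHSO₄.
Mass of NaHSO₄: 278.8 × 120.1 = 33,480 g.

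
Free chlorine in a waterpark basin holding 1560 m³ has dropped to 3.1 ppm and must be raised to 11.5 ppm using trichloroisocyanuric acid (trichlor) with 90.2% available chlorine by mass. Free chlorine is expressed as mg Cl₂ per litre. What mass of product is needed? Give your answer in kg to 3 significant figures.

Volume: 1560 m³ = 1,560,000 L.
Chlorine deficit: 11.5 − 3.1 = 8.4 ppm = 8.4 mg/L as Cl₂.
Cl₂ equivalent needed: 8.4 mg/L × 1,560,000 L = 13,100,000 mg = 13,100 g.
Product at 90.2% available chlorine: 13,100 / 0.902 = 14,530 g.

14.5 kg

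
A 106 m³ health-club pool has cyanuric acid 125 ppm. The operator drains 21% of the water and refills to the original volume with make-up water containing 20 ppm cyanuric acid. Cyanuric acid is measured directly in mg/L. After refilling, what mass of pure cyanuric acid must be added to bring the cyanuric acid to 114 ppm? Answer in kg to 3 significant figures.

1.17 kg

Volume: 106 m³ = 106,000 L.
After draining 21% and refilling: 125 × 0.79 + 20 × 0.21 = 102.95 ppm.
Deficit to target: 114 − 102.95 = 11.05 mg/L.
Mass: 11.05 mg/L × 106,000 L = 1171 g cyanuric acid.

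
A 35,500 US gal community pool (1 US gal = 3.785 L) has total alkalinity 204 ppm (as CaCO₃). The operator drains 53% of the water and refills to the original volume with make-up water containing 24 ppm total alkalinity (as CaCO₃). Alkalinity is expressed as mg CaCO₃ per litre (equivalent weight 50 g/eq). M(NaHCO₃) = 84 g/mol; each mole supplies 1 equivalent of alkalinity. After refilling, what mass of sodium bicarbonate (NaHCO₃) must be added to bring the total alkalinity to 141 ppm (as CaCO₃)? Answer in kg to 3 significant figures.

7.31 kg

Volume: 35,500 US gal × 3.785 L/gal = 134,368 L.
After draining 53% and refilling: 204 × 0.47 + 24 × 0.53 = 108.6 ppm.
Deficit to target: 141 − 108.6 = 32.4 mg/L.
As CaCO₃: 32.4 mg/L × 134,368 L = 4354 g; ÷ 50 g/eq ÷ 1 = 87.07 mol NaHCO₃.
Mass: 87.07 × 84 = 7314 g.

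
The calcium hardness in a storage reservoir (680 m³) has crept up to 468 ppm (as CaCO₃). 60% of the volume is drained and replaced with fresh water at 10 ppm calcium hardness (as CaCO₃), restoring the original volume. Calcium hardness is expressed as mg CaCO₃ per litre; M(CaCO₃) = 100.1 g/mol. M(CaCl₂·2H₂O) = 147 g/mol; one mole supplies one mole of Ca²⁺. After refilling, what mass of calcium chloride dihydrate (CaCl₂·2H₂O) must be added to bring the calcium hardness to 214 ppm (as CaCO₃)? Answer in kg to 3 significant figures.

Volume: 680 m³ = 680,000 L.
After draining 60% and refilling: 468 × 0.40 + 10 × 0.60 = 193.2 ppm.
Deficit to target: 214 − 193.2 = 20.8 mg/L.
As CaCO₃: 20.8 mg/L × 680,000 L = 14,140 g; ÷ 100.1 = 141.3 mol Ca²⁺.
Mass: 141.3 × 147 = 20,770 g.

20.8 kg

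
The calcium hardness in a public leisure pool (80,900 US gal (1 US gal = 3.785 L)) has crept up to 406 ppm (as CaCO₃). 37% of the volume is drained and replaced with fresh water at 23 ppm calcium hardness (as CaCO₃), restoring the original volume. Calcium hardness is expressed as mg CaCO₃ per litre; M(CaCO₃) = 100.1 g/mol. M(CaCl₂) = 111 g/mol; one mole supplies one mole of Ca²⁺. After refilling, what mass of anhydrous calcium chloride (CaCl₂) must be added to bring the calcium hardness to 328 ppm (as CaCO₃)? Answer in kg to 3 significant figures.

21.6 kg

Volume: 80,900 US gal × 3.785 L/gal = 306,206 L.
After draining 37% and refilling: 406 × 0.63 + 23 × 0.37 = 264.29 ppm.
Deficit to target: 328 − 264.29 = 63.71 mg/L.
As CaCO₃: 63.71 mg/L × 306,206 L = 19,510 g; ÷ 100.1 = 194.9 mol Ca²⁺.
Mass: 194.9 × 111 = 21,630 g.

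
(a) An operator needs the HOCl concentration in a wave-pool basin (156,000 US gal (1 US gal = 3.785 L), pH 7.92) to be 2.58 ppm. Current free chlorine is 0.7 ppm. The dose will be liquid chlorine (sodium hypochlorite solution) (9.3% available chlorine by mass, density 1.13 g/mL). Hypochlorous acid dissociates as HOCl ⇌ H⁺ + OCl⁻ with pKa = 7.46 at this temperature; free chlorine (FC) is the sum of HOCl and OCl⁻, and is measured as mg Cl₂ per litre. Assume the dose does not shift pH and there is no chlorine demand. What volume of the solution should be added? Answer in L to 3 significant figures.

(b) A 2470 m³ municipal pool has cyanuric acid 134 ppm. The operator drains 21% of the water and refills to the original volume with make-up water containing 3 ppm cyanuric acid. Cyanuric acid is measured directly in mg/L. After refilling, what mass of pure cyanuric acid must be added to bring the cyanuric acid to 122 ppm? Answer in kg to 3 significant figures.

(a) 52.4 L; (b) 38.3 kg

(a) Volume: 156,000 US gal × 3.785 L/gal = 590,460 L.
(a) [OCl⁻]/[HOCl] = 10^(pH − pKa) = 10^(7.92 − 7.46) = 2.884; fraction as HOCl = 1/(1 + 2.884) = 0.2575.
(a) Free chlorine required for 2.58 ppm HOCl: 2.58 / 0.2575 = 10.02 ppm.
(a) FC to add: 10.02 − 0.7 = 9.321 mg/L as Cl₂.
(a) Cl₂ equivalent: 9.321 mg/L × 590,460 L = 5504 g.
(a) Product at 9.3% available Cl: 5504 / 0.093 = 59,180 g.
(a) Volume: 59,180 g ÷ 1.13 g/mL = 52,370 mL.

(b) Volume: 2470 m³ = 2,470,000 L.
(b) After draining 21% and refilling: 134 × 0.79 + 3 × 0.21 = 106.49 ppm.
(b) Deficit to target: 122 − 106.49 = 15.51 mg/L.
(b) Mass: 15.51 mg/L × 2,470,000 L = 38,310 g cyanuric acid.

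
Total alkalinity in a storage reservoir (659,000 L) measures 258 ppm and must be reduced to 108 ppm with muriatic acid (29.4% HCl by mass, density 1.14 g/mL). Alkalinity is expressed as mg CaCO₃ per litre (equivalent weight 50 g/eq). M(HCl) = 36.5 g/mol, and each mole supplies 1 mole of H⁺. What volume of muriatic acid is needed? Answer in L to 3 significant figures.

215 L

Alkalinity to neutralize: (258 − 108) = 150 mg/L as CaCO₃ × 659,000 L = 98,850 g as CaCO₃.
Equivalents of H⁺ required: 98,850 ÷ 50 g/eq = 1977 eq = 1977 mol HCl.
Mass of HCl: 1977 × 36.5 = 72,160 g.
Mass of 29.4% solution: 72,160 / 0.294 = 245,400 g.
Volume: 245,400 g ÷ 1.14 g/mL = 215,300 mL.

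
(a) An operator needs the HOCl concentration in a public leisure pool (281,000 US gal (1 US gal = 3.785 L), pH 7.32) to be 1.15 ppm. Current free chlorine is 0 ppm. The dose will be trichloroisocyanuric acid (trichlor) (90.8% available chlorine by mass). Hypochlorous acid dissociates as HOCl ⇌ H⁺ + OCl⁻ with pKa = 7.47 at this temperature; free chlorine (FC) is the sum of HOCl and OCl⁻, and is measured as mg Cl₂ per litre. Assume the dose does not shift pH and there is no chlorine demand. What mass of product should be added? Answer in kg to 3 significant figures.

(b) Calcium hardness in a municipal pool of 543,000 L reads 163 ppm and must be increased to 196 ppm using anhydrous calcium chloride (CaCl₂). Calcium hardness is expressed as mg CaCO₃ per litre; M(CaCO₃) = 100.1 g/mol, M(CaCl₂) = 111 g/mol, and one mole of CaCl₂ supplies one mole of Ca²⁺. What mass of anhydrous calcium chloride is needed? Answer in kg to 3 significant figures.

(a) 2.30 kg; (b) 19.9 kg

(a) Volume: 281,000 US gal × 3.785 L/gal = 1,063,585 L.
(a) [OCl⁻]/[HOCl] = 10^(pH − pKa) = 10^(7.32 − 7.47) = 0.7079; fraction as HOCl = 1/(1 + 0.7079) = 0.5855.
(a) Free chlorine required for 1.15 ppm HOCl: 1.15 / 0.5855 = 1.964 ppm.
(a) FC to add: 1.964 − 0 = 1.964 mg/L as Cl₂.
(a) Cl₂ equivalent: 1.964 mg/L × 1,063,585 L = 2089 g.
(a) Product at 90.8% available Cl: 2089 / 0.908 = 2301 g.

(b) Hardness to add: (196 − 163) = 33 mg/L as CaCO₃ × 543,000 L = 17,920 g as CaCO₃.
(b) Moles of Ca²⁺ (1 mol Ca²⁺ ≡ 1 mol CaCO₃): 17,920 / 100.1 g/mol = 179 mol.
(b) Mass of CaCl₂: 179 × 111 = 19,870 g.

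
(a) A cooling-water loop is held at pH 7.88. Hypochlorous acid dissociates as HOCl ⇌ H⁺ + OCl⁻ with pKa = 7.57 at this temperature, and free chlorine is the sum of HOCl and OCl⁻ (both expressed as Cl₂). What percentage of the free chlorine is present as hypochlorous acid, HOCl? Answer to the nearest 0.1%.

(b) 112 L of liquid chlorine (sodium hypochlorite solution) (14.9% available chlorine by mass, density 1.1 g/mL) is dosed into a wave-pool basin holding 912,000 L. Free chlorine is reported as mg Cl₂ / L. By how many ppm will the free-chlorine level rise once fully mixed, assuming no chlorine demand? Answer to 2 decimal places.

(a) [OCl⁻]/[HOCl] = 10^(pH − pKa) = 10^(7.88 − 7.57) = 10^0.31 = 2.042.
(a) Fraction as HOCl = 1 / (1 + 2.042) = 0.3288.

(b) Mass of solution: 112 L × 1000 mL/L × 1.1 g/mL = 123,200 g.
(b) Available chlorine delivered: 123,200 g × 0.149 = 18,360 g as Cl₂.
(b) Concentration rise: 18,360 g / 912,000 L = 20.13 mg/L = 20.13 ppm.

(a) 32.9%; (b) 20.13 ppm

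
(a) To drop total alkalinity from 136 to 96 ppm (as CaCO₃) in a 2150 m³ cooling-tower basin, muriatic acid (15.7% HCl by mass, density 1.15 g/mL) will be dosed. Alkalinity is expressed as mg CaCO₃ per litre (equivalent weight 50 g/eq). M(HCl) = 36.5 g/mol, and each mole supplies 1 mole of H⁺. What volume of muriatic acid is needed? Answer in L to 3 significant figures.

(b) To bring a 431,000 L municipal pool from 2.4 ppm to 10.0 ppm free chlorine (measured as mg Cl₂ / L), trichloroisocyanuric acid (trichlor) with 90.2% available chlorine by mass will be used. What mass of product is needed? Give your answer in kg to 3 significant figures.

(a) 348 L; (b) 3.63 kg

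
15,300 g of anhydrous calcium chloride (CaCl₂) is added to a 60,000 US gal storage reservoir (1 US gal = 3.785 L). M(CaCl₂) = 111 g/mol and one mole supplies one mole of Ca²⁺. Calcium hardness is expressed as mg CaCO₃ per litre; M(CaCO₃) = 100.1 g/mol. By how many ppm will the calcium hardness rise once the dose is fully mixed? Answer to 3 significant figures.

60.8 ppm

Volume: 60,000 US gal × 3.785 L/gal = 227,100 L.
Moles of Ca²⁺: 15,300 g ÷ 111 g/mol = 137.8 mol.
As CaCO₃: 137.8 mol × 100.1 g/mol = 13,800 g.
Rise: 13,800 g / 227,100 L × 1000 = 60.76 mg/L.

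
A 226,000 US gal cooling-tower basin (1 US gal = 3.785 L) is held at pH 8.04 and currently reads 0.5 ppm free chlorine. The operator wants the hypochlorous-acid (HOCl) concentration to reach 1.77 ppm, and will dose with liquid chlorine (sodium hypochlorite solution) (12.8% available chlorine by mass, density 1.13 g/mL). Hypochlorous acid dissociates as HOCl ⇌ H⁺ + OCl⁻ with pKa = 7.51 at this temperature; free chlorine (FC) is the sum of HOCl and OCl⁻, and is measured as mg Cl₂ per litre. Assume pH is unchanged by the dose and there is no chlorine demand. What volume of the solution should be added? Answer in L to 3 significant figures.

Volume: 226,000 US gal × 3.785 L/gal = 855,410 L.
[OCl⁻]/[HOCl] = 10^(pH − pKa) = 10^(8.04 − 7.51) = 3.388; fraction as HOCl = 1/(1 + 3.388) = 0.2279.
Free chlorine required for 1.77 ppm HOCl: 1.77 / 0.2279 = 7.768 ppm.
FC to add: 7.768 − 0.5 = 7.268 mg/L as Cl₂.
Cl₂ equivalent: 7.268 mg/L × 855,410 L = 6217 g.
Product at 12.8% available Cl: 6217 / 0.128 = 48,570 g.
Volume: 48,570 g ÷ 1.13 g/mL = 42,980 mL.

43.0 L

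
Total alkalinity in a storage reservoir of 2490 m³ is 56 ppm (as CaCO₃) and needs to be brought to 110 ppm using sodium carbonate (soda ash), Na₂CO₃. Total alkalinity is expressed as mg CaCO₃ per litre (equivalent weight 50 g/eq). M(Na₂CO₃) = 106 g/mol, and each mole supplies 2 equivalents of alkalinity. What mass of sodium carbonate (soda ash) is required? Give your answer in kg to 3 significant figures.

143 kg

Volume: 2490 m³ = 2,490,000 L.
Alkalinity to add: (110 − 56) = 54 mg/L as CaCO₃ × 2,490,000 L = 134,500 g as CaCO₃.
Equivalents: 134,500 g ÷ 50 g/eq = 2689 eq.
Each mole of Na₂CO₃ supplies 2 eq, so 2689 / 2 = 1345 mol.
Mass: 1345 mol × 106 g/mol = 142,500 g.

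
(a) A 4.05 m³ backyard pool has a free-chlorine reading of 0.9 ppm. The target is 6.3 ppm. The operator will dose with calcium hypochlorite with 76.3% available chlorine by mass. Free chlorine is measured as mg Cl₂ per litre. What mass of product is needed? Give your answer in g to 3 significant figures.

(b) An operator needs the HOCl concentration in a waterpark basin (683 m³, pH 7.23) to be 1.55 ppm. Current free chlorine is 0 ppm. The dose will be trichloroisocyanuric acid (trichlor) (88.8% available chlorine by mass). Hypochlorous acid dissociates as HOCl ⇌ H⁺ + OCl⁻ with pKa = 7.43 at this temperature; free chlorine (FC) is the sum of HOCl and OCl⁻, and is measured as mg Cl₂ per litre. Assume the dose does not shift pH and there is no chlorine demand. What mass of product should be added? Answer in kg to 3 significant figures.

(a) 28.7 g; (b) 1.94 kg

(a) Volume: 4.05 m³ = 4,050 L.
(a) Chlorine deficit: 6.3 − 0.9 = 5.4 ppm = 5.4 mg/L as Cl₂.
(a) Cl₂ equivalent needed: 5.4 mg/L × 4,050 L = 21,870 mg = 21.87 g.
(a) Product at 76.3% available chlorine: 21.87 / 0.763 = 28.66 g.

(b) Volume: 683 m³ = 683,000 L.
(b) [OCl⁻]/[HOCl] = 10^(pH − pKa) = 10^(7.23 − 7.43) = 0.631; fraction as HOCl = 1/(1 + 0.631) = 0.6131.
(b) Free chlorine required for 1.55 ppm HOCl: 1.55 / 0.6131 = 2.528 ppm.
(b) FC to add: 2.528 − 0 = 2.528 mg/L as Cl₂.
(b) Cl₂ equivalent: 2.528 mg/L × 683,000 L = 1727 g.
(b) Product at 88.8% available Cl: 1727 / 0.888 = 1944 g.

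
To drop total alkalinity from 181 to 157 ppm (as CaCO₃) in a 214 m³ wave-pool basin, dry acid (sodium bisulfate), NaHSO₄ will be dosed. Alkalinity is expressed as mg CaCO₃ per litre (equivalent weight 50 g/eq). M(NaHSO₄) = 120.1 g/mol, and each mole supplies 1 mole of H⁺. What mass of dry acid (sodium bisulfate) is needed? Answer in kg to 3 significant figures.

12.3 kg

Volume: 214 m³ = 214,000 L.
Alkalinity to neutralize: (181 − 157) = 24 mg/L as CaCO₃ × 214,000 L = 5136 g as CaCO₃.
Equivalents of H⁺ required: 5136 ÷ 50 g/eq = 102.7 eq = 102.7 mol NaHSO₄.
Mass of NaHSO₄: 102.7 × 120.1 = 12,340 g.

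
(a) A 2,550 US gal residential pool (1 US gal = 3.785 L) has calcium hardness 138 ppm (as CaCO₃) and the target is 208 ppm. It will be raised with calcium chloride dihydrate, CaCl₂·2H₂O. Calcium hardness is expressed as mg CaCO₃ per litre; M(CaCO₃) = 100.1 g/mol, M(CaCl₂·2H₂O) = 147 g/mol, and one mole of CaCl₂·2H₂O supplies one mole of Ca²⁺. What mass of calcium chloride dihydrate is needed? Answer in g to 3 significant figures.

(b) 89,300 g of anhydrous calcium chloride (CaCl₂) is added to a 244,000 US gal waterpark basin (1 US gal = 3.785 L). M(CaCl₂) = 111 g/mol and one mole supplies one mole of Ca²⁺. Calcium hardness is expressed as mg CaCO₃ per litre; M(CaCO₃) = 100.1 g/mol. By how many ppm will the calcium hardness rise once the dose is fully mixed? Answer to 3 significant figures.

(a) Volume: 2,550 US gal × 3.785 L/gal = 9,652 L.
(a) Hardness to add: (208 − 138) = 70 mg/L as CaCO₃ × 9,652 L = 675.6 g as CaCO₃.
(a) Moles of Ca²⁺ (1 mol Ca²⁺ ≡ 1 mol CaCO₃): 675.6 / 100.1 g/mol = 6.749 mol.
(a) Mass of CaCl₂·2H₂O: 6.749 × 147 = 992.2 g.

(b) Volume: 244,000 US gal × 3.785 L/gal = 923,540 L.
(b) Moles of Ca²⁺: 89,300 g ÷ 111 g/mol = 804.5 mol.
(b) As CaCO₃: 804.5 mol × 100.1 g/mol = 80,530 g.
(b) Rise: 80,530 g / 923,540 L × 1000 = 87.2 mg/L.

(a) 992 g; (b) 87.2 ppm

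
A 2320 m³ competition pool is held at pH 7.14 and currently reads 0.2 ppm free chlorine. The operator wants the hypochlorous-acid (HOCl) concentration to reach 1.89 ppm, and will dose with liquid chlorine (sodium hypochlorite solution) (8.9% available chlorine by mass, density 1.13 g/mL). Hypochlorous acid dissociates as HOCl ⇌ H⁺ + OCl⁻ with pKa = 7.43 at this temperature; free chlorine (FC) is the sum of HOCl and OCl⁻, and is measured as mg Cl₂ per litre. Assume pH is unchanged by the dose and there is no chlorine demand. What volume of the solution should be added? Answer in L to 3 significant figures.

61.3 L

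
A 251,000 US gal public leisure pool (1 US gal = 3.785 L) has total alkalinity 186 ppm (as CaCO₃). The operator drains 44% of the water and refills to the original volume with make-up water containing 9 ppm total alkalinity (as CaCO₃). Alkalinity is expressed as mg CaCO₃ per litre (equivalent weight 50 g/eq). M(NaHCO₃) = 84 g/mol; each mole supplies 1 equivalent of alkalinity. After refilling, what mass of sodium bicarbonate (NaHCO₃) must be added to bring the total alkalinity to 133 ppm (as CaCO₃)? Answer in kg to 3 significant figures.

Volume: 251,000 US gal × 3.785 L/gal = 950,035 L.
After draining 44% and refilling: 186 × 0.56 + 9 × 0.44 = 108.12 ppm.
Deficit to target: 133 − 108.12 = 24.88 mg/L.
As CaCO₃: 24.88 mg/L × 950,035 L = 23,640 g; ÷ 50 g/eq ÷ 1 = 472.7 mol NaHCO₃.
Mass: 472.7 × 84 = 39,710 g.

39.7 kg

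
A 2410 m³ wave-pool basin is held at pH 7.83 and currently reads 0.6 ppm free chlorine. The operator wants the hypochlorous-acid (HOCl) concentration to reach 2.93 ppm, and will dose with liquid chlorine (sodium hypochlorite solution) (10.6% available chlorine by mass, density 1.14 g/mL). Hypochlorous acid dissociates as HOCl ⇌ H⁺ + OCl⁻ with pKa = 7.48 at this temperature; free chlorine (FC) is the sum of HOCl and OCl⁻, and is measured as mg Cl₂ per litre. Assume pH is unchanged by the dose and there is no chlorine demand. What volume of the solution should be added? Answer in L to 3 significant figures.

177 L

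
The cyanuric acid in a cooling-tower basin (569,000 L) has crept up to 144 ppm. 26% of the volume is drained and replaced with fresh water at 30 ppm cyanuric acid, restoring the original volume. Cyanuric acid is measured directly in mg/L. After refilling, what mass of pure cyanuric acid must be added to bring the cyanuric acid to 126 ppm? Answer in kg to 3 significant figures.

After draining 26% and refilling: 144 × 0.74 + 30 × 0.26 = 114.36 ppm.
Deficit to target: 126 − 114.36 = 11.64 mg/L.
Mass: 11.64 mg/L × 569,000 L = 6623 g cyanuric acid.

6.62 kg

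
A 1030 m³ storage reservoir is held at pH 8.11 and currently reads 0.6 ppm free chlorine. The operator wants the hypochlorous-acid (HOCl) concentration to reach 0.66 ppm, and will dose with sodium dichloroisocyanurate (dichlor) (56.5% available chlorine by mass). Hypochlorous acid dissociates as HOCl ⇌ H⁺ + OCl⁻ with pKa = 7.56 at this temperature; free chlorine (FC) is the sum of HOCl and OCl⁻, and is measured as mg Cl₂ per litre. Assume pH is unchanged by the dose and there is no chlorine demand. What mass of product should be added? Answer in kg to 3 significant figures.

Volume: 1030 m³ = 1,030,000 L.
[OCl⁻]/[HOCl] = 10^(pH − pKa) = 10^(8.11 − 7.56) = 3.548; fraction as HOCl = 1/(1 + 3.548) = 0.2199.
Free chlorine required for 0.66 ppm HOCl: 0.66 / 0.2199 = 3.002 ppm.
FC to add: 3.002 − 0.6 = 2.402 mg/L as Cl₂.
Cl₂ equivalent: 2.402 mg/L × 1,030,000 L = 2474 g.
Product at 56.5% available Cl: 2474 / 0.565 = 4378 g.

4.38 kg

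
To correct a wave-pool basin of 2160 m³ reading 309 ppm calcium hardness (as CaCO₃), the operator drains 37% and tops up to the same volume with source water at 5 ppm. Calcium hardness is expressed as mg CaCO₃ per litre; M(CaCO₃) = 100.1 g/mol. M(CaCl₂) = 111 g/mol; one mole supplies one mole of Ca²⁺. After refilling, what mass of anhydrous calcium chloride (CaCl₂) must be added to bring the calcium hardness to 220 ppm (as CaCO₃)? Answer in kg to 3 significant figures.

56.2 kg

Volume: 2160 m³ = 2,160,000 L.
After draining 37% and refilling: 309 × 0.63 + 5 × 0.37 = 196.52 ppm.
Deficit to target: 220 − 196.52 = 23.48 mg/L.
As CaCO₃: 23.48 mg/L × 2,160,000 L = 50,720 g; ÷ 100.1 = 506.7 mol Ca²⁺.
Mass: 506.7 × 111 = 56,240 g.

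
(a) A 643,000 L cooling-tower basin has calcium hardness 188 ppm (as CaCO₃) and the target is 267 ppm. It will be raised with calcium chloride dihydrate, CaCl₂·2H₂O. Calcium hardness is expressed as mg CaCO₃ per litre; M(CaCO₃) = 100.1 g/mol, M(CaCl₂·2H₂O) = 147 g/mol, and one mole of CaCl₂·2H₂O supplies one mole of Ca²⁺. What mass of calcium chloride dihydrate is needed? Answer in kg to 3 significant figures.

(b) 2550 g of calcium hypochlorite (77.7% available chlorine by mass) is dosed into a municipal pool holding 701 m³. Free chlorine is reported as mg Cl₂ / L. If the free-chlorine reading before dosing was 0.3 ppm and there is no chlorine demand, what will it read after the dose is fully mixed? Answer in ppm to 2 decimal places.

(a) Hardness to add: (267 − 188) = 79 mg/L as CaCO₃ × 643,000 L = 50,800 g as CaCO₃.
(a) Moles of Ca²⁺ (1 mol Ca²⁺ ≡ 1 mol CaCO₃): 50,800 / 100.1 g/mol = 507.5 mol.
(a) Mass of CaCl₂·2H₂O: 507.5 × 147 = 74,600 g.

(b) Volume: 701 m³ = 701,000 L.
(b) Available chlorine delivered: 2550 g × 0.777 = 1981 g as Cl₂.
(b) Concentration rise: 1981 g / 701,000 L = 2.826 mg/L = 2.83 ppm.
(b) Final FC: 0.3 + 2.83 = 3.13 ppm.

(a) 74.6 kg; (b) 3.13 ppm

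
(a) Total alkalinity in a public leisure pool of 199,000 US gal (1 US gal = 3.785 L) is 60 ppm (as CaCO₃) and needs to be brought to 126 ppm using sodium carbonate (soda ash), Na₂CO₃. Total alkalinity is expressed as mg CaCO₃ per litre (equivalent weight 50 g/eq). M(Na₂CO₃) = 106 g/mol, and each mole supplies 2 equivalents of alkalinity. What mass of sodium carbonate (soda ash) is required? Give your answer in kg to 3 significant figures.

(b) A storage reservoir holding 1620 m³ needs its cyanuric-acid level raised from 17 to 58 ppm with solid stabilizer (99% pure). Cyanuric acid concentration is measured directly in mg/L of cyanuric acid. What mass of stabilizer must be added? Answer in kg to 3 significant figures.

(a) 52.7 kg; (b) 67.1 kg

(a) Volume: 199,000 US gal × 3.785 L/gal = 753,215 L.
(a) Alkalinity to add: (126 − 60) = 66 mg/L as CaCO₃ × 753,215 L = 49,710 g as CaCO₃.
(a) Equivalents: 49,710 g ÷ 50 g/eq = 994.2 eq.
(a) Each mole of Na₂CO₃ supplies 2 eq, so 994.2 / 2 = 497.1 mol.
(a) Mass: 497.1 mol × 106 g/mol = 52,690 g.

(b) Volume: 1620 m³ = 1,620,000 L.
(b) CYA to add: (58 − 17) = 41 mg/L × 1,620,000 L = 66,420 g cyanuric acid.
(b) At 99% purity: 66,420 / 0.99 = 67,090 g product.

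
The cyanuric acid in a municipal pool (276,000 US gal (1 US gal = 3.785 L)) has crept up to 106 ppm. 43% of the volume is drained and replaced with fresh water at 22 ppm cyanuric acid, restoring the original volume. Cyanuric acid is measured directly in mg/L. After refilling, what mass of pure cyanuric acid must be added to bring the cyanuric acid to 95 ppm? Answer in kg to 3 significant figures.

Volume: 276,000 US gal × 3.785 L/gal = 1,044,660 L.
After draining 43% and refilling: 106 × 0.57 + 22 × 0.43 = 69.88 ppm.
Deficit to target: 95 − 69.88 = 25.12 mg/L.
Mass: 25.12 mg/L × 1,044,660 L = 26,240 g cyanuric acid.

26.2 kg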